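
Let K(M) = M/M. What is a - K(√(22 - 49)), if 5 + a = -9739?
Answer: -9745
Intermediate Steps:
a = -9744 (a = -5 - 9739 = -9744)
K(M) = 1
a - K(√(22 - 49)) = -9744 - 1*1 = -9744 - 1 = -9745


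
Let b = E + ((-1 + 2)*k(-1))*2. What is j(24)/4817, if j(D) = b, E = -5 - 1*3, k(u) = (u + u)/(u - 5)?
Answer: -22/14451 ≈ -0.0015224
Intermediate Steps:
k(u) = 2*u/(-5 + u) (k(u) = (2*u)/(-5 + u) = 2*u/(-5 + u))
E = -8 (E = -5 - 3 = -8)
b = -22/3 (b = -8 + ((-1 + 2)*(2*(-1)/(-5 - 1)))*2 = -8 + (1*(2*(-1)/(-6)))*2 = -8 + (1*(2*(-1)*(-⅙)))*2 = -8 + (1*(⅓))*2 = -8 + (⅓)*2 = -8 + ⅔ = -22/3 ≈ -7.3333)
j(D) = -22/3
j(24)/4817 = -22/3/4817 = -22/3*1/4817 = -22/14451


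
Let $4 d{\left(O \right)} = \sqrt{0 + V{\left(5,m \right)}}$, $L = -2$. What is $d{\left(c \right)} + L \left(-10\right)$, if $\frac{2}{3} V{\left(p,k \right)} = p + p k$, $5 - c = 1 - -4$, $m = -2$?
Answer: $20 + \frac{i \sqrt{30}}{8} \approx 20.0 + 0.68465 i$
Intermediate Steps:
$c = 0$ ($c = 5 - \left(1 - -4\right) = 5 - \left(1 + 4\right) = 5 - 5 = 0$)
$V{\left(p,k \right)} = \frac{3 p}{2} + \frac{3 k p}{2}$ ($V{\left(p,k \right)} = \frac{3 \left(p + p k\right)}{2} = \frac{3 \left(p + k p\right)}{2} = \frac{3 p}{2} + \frac{3 k p}{2}$)
$d{\left(O \right)} = \frac{i \sqrt{30}}{8}$ ($d{\left(O \right)} = \frac{\sqrt{0 + \frac{3}{2} \cdot 5 \left(1 - 2\right)}}{4} = \frac{\sqrt{0 + \frac{3}{2} \cdot 5 \left(-1\right)}}{4} = \frac{\sqrt{0 - \frac{15}{2}}}{4} = \frac{\sqrt{- \frac{15}{2}}}{4} = \frac{\frac{1}{2} i \sqrt{30}}{4} = \frac{i \sqrt{30}}{8}$)
$d{\left(c \right)} + L \left(-10\right) = \frac{i \sqrt{30}}{8} - -20 = \frac{i \sqrt{30}}{8} + 20 = 20 + \frac{i \sqrt{30}}{8}$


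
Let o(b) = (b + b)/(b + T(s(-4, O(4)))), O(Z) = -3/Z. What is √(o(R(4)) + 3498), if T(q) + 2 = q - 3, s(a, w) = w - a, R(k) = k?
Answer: √31514/3 ≈ 59.174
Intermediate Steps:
T(q) = -5 + q (T(q) = -2 + (q - 3) = -2 + (-3 + q) = -5 + q)
o(b) = 2*b/(-7/4 + b) (o(b) = (b + b)/(b + (-5 + (-3/4 - 1*(-4)))) = (2*b)/(b + (-5 + (-3*¼ + 4))) = (2*b)/(b + (-5 + (-¾ + 4))) = (2*b)/(b + (-5 + 13/4)) = (2*b)/(b - 7/4) = (2*b)/(-7/4 + b) = 2*b/(-7/4 + b))
√(o(R(4)) + 3498) = √(8*4/(-7 + 4*4) + 3498) = √(8*4/(-7 + 16) + 3498) = √(8*4/9 + 3498) = √(8*4*(⅑) + 3498) = √(32/9 + 3498) = √(31514/9) = √31514/3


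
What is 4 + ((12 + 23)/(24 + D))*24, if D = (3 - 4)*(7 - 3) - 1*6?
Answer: 64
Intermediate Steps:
D = -10 (D = -1*4 - 6 = -4 - 6 = -10)
4 + ((12 + 23)/(24 + D))*24 = 4 + ((12 + 23)/(24 - 10))*24 = 4 + (35/14)*24 = 4 + (35*(1/14))*24 = 4 + (5/2)*24 = 4 + 60 = 64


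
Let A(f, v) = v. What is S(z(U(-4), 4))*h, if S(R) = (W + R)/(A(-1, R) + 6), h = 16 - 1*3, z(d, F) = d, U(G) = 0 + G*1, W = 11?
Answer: 91/2 ≈ 45.500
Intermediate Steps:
U(G) = G (U(G) = 0 + G = G)
h = 13 (h = 16 - 3 = 13)
S(R) = (11 + R)/(6 + R) (S(R) = (11 + R)/(R + 6) = (11 + R)/(6 + R))
S(z(U(-4), 4))*h = ((11 - 4)/(6 - 4))*13 = (7/2)*13 = 91/2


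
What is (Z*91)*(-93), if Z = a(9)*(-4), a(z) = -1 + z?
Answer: 270816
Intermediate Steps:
Z = -32 (Z = (-1 + 9)*(-4) = 8*(-4) = -32)
(Z*91)*(-93) = -32*91*(-93) = -2912*(-93) = 270816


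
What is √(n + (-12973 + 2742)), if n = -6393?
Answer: 4*I*√1039 ≈ 128.93*I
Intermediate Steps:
√(n + (-12973 + 2742)) = √(-6393 + (-12973 + 2742)) = √(-6393 - 10231) = √(-16624) = 4*I*√1039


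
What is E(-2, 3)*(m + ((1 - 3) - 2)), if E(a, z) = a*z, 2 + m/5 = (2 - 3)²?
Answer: 54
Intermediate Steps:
m = -5 (m = -10 + 5*(2 - 3)² = -10 + 5*(-1)² = -10 + 5*1 = -10 + 5 = -5)
E(-2, 3)*(m + ((1 - 3) - 2)) = (-2*3)*(-5 + ((1 - 3) - 2)) = -6*(-5 + (-2 - 2)) = -6*(-5 - 4) = -6*(-9) = 54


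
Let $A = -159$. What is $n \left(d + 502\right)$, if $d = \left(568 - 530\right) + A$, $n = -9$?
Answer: $-3429$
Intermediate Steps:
$d = -121$ ($d = \left(568 - 530\right) - 159 = 38 - 159 = -121$)
$n \left(d + 502\right) = - 9 \left(-121 + 502\right) = \left(-9\right) 381 = -3429$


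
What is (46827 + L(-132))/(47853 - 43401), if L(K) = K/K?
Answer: 11707/1113 ≈ 10.518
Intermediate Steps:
L(K) = 1
(46827 + L(-132))/(47853 - 43401) = (46827 + 1)/(47853 - 43401) = 46828/4452 = 46828*(1/4452) = 11707/1113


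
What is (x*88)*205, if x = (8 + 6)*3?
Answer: 757680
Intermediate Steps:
x = 42 (x = 14*3 = 42)
(x*88)*205 = (42*88)*205 = 3696*205 = 757680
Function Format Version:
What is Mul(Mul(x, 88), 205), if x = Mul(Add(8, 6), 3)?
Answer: 757680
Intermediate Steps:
x = 42 (x = Mul(14, 3) = 42)
Mul(Mul(x, 88), 205) = Mul(Mul(42, 88), 205) = Mul(3696, 205) = 757680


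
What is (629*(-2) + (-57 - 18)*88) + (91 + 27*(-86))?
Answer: -10089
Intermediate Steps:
(629*(-2) + (-57 - 18)*88) + (91 + 27*(-86)) = (-1258 - 75*88) + (91 - 2322) = (-1258 - 6600) - 2231 = -7858 - 2231 = -10089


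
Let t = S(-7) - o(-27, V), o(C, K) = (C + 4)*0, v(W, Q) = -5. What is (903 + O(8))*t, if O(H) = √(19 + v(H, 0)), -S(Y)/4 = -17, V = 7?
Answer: 61404 + 68*√14 ≈ 61658.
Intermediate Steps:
S(Y) = 68 (S(Y) = -4*(-17) = 68)
o(C, K) = 0 (o(C, K) = (4 + C)*0 = 0)
O(H) = √14 (O(H) = √(19 - 5) = √14)
t = 68 (t = 68 - 1*0 = 68 + 0 = 68)
(903 + O(8))*t = (903 + √14)*68 = 61404 + 68*√14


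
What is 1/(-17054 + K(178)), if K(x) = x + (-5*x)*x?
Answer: -1/175296 ≈ -5.7046e-6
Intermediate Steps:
K(x) = x - 5*x²
1/(-17054 + K(178)) = 1/(-17054 + 178*(1 - 5*178)) = 1/(-17054 + 178*(1 - 890)) = 1/(-17054 + 178*(-889)) = 1/(-17054 - 158242) = 1/(-175296) = -1/175296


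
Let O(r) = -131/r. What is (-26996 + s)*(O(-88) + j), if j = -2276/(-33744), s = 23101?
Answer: -59203385/9768 ≈ -6061.0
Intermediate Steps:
j = 569/8436 (j = -2276*(-1/33744) = 569/8436 ≈ 0.067449)
(-26996 + s)*(O(-88) + j) = (-26996 + 23101)*(-131/(-88) + 569/8436) = -3895*(-131*(-1/88) + 569/8436) = -3895*(131/88 + 569/8436) = -3895*288797/185592 = -59203385/9768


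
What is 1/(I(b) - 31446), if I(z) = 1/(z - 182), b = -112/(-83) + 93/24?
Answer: -117379/3691100698 ≈ -3.1801e-5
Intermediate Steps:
b = 3469/664 (b = -112*(-1/83) + 93*(1/24) = 112/83 + 31/8 = 3469/664 ≈ 5.2244)
I(z) = 1/(-182 + z)
1/(I(b) - 31446) = 1/(1/(-182 + 3469/664) - 31446) = 1/(1/(-117379/664) - 31446) = 1/(-664/117379 - 31446) = 1/(-3691100698/117379) = -117379/3691100698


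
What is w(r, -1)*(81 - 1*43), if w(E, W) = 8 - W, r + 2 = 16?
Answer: 342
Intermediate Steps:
r = 14 (r = -2 + 16 = 14)
w(r, -1)*(81 - 1*43) = (8 - 1*(-1))*(81 - 1*43) = (8 + 1)*(81 - 43) = 9*38 = 342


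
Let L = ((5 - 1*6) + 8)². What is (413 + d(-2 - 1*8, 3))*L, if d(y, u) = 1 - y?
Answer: 20776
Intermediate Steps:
L = 49 (L = ((5 - 6) + 8)² = (-1 + 8)² = 7² = 49)
(413 + d(-2 - 1*8, 3))*L = (413 + (1 - (-2 - 1*8)))*49 = (413 + (1 - (-2 - 8)))*49 = (413 + (1 - 1*(-10)))*49 = (413 + (1 + 10))*49 = (413 + 11)*49 = 424*49 = 20776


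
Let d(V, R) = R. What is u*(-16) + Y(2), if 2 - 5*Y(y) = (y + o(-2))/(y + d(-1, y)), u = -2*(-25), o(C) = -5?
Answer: -15989/20 ≈ -799.45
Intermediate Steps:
u = 50
Y(y) = ⅖ - (-5 + y)/(10*y) (Y(y) = ⅖ - (y - 5)/(5*(y + y)) = ⅖ - (-5 + y)/(5*(2*y)) = ⅖ - (-5 + y)*1/(2*y)/5 = ⅖ - (-5 + y)/(10*y))
u*(-16) + Y(2) = 50*(-16) + (⅒)*(5 + 3*2)/2 = -800 + (⅒)*(½)*(5 + 6) = -800 + (⅒)*(½)*11 = -800 + 11/20 = -15989/20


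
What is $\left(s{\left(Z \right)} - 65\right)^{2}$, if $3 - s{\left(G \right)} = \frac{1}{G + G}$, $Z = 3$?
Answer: $\frac{139129}{36} \approx 3864.7$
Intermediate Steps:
$s{\left(G \right)} = 3 - \frac{1}{2 G}$ ($s{\left(G \right)} = 3 - \frac{1}{G + G} = 3 - \frac{1}{2 G}$)
$\left(s{\left(Z \right)} - 65\right)^{2} = \left(\left(3 - \frac{1}{2 \cdot 3}\right) - 65\right)^{2} = \left(\left(3 - \frac{1}{6}\right) - 65\right)^{2} = \left(\frac{17}{6} - 65\right)^{2} = \left(- \frac{373}{6}\right)^{2} = \frac{139129}{36}$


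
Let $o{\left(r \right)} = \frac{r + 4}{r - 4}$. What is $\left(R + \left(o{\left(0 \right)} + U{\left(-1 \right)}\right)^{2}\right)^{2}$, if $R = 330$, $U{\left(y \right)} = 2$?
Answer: $109561$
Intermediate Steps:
$o{\left(r \right)} = \frac{4 + r}{-4 + r}$
$\left(R + \left(o{\left(0 \right)} + U{\left(-1 \right)}\right)^{2}\right)^{2} = \left(330 + \left(\frac{4 + 0}{-4 + 0} + 2\right)^{2}\right)^{2} = \left(330 + \left(\frac{1}{-4} \cdot 4 + 2\right)^{2}\right)^{2} = \left(330 + \left(\left(- \frac{1}{4}\right) 4 + 2\right)^{2}\right)^{2} = \left(330 + \left(-1 + 2\right)^{2}\right)^{2} = \left(330 + 1^{2}\right)^{2} = \left(330 + 1\right)^{2} = 331^{2} = 109561$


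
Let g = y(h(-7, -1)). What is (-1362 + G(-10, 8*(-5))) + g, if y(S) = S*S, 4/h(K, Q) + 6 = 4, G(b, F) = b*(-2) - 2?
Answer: -1340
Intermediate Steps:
G(b, F) = -2 - 2*b (G(b, F) = -2*b - 2 = -2 - 2*b)
h(K, Q) = -2 (h(K, Q) = 4/(-6 + 4) = 4/(-2) = 4*(-½) = -2)
y(S) = S²
g = 4 (g = (-2)² = 4)
(-1362 + G(-10, 8*(-5))) + g = (-1362 + (-2 - 2*(-10))) + 4 = (-1362 + (-2 + 20)) + 4 = (-1362 + 18) + 4 = -1344 + 4 = -1340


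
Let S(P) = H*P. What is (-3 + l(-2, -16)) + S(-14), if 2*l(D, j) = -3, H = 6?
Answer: -177/2 ≈ -88.500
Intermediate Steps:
l(D, j) = -3/2 (l(D, j) = (1/2)*(-3) = -3/2)
S(P) = 6*P
(-3 + l(-2, -16)) + S(-14) = (-3 - 3/2) + 6*(-14) = -9/2 - 84 = -177/2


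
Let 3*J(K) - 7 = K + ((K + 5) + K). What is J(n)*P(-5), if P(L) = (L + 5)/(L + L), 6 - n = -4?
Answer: 0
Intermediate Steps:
n = 10 (n = 6 - 1*(-4) = 6 + 4 = 10)
P(L) = (5 + L)/(2*L) (P(L) = (5 + L)/((2*L)) = (5 + L)*(1/(2*L)) = (5 + L)/(2*L))
J(K) = 4 + K (J(K) = 7/3 + (K + ((K + 5) + K))/3 = 7/3 + (K + ((5 + K) + K))/3 = 7/3 + (K + (5 + 2*K))/3 = 7/3 + (5 + 3*K)/3 = 7/3 + (5/3 + K) = 4 + K)
J(n)*P(-5) = (4 + 10)*((1/2)*(5 - 5)/(-5)) = 14*((1/2)*(-1/5)*0) = 14*0 = 0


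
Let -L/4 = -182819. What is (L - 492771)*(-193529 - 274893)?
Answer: -111720989110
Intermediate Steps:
L = 731276 (L = -4*(-182819) = 731276)
(L - 492771)*(-193529 - 274893) = (731276 - 492771)*(-193529 - 274893) = 238505*(-468422) = -111720989110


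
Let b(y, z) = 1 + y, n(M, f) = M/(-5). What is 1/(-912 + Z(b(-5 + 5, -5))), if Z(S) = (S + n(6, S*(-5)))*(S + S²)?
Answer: -5/4562 ≈ -0.0010960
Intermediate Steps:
n(M, f) = -M/5 (n(M, f) = M*(-⅕) = -M/5)
Z(S) = (-6/5 + S)*(S + S²) (Z(S) = (S - ⅕*6)*(S + S²) = (S - 6/5)*(S + S²) = (-6/5 + S)*(S + S²))
1/(-912 + Z(b(-5 + 5, -5))) = 1/(-912 + (1 + (-5 + 5))*(-6 - (1 + (-5 + 5)) + 5*(1 + (-5 + 5))²)/5) = 1/(-912 + (1 + 0)*(-6 - (1 + 0) + 5*(1 + 0)²)/5) = 1/(-912 + (⅕)*1*(-6 - 1*1 + 5*1²)) = 1/(-912 + (⅕)*1*(-6 - 1 + 5*1)) = 1/(-912 + (⅕)*1*(-6 - 1 + 5)) = 1/(-912 + (⅕)*1*(-2)) = 1/(-912 - ⅖) = 1/(-4562/5) = -5/4562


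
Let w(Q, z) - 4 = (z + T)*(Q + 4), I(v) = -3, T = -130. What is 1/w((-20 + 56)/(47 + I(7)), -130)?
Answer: -11/13736 ≈ -0.00080082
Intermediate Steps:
w(Q, z) = 4 + (-130 + z)*(4 + Q) (w(Q, z) = 4 + (z - 130)*(Q + 4) = 4 + (-130 + z)*(4 + Q))
1/w((-20 + 56)/(47 + I(7)), -130) = 1/(-516 - 130*(-20 + 56)/(47 - 3) + 4*(-130) + ((-20 + 56)/(47 - 3))*(-130)) = 1/(-516 - 4680/44 - 520 + (36/44)*(-130)) = 1/(-516 - 4680/44 - 520 + (36*(1/44))*(-130)) = 1/(-516 - 130*9/11 - 520 + (9/11)*(-130)) = 1/(-516 - 1170/11 - 520 - 1170/11) = 1/(-13736/11) = -11/13736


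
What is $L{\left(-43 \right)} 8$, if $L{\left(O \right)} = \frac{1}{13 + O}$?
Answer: $- \frac{4}{15} \approx -0.26667$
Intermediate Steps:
$L{\left(-43 \right)} 8 = \frac{1}{13 - 43} \cdot 8 = \frac{1}{-30} \cdot 8 = \left(- \frac{1}{30}\right) 8 = - \frac{4}{15}$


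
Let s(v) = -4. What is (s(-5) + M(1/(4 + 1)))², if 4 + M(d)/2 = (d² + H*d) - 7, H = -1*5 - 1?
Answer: 501264/625 ≈ 802.02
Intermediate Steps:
H = -6 (H = -5 - 1 = -6)
M(d) = -22 - 12*d + 2*d² (M(d) = -8 + 2*((d² - 6*d) - 7) = -8 + 2*(-7 + d² - 6*d) = -8 + (-14 - 12*d + 2*d²) = -22 - 12*d + 2*d²)
(s(-5) + M(1/(4 + 1)))² = (-4 + (-22 - 12/(4 + 1) + 2*(1/(4 + 1))²))² = (-4 + (-22 - 12/5 + 2*(1/5)²))² = (-4 + (-22 - 12*⅕ + 2*(⅕)²))² = (-4 + (-22 - 12/5 + 2*(1/25)))² = (-4 + (-22 - 12/5 + 2/25))² = (-4 - 608/25)² = (-708/25)² = 501264/625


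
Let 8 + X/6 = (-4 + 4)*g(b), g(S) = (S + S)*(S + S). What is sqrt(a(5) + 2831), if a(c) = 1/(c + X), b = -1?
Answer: 2*sqrt(1308619)/43 ≈ 53.207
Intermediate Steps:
g(S) = 4*S**2 (g(S) = (2*S)*(2*S) = 4*S**2)
X = -48 (X = -48 + 6*((-4 + 4)*(4*(-1)**2)) = -48 + 6*(0*(4*1)) = -48 + 6*(0*4) = -48 + 6*0 = -48 + 0 = -48)
a(c) = 1/(-48 + c) (a(c) = 1/(c - 48) = 1/(-48 + c))
sqrt(a(5) + 2831) = sqrt(1/(-48 + 5) + 2831) = sqrt(1/(-43) + 2831) = sqrt(-1/43 + 2831) = sqrt(121732/43) = 2*sqrt(1308619)/43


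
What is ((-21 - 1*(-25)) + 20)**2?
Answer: 576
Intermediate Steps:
((-21 - 1*(-25)) + 20)**2 = ((-21 + 25) + 20)**2 = (4 + 20)**2 = 24**2 = 576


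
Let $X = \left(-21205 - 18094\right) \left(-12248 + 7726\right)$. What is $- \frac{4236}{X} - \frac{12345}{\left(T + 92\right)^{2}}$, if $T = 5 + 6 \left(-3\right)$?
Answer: $- \frac{1096928674893}{554544298399} \approx -1.9781$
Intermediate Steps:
$T = -13$ ($T = 5 - 18 = -13$)
$X = 177710078$ ($X = \left(-39299\right) \left(-4522\right) = 177710078$)
$- \frac{4236}{X} - \frac{12345}{\left(T + 92\right)^{2}} = - \frac{4236}{177710078} - \frac{12345}{\left(-13 + 92\right)^{2}} = \left(-4236\right) \frac{1}{177710078} - \frac{12345}{79^{2}} = - \frac{2118}{88855039} - \frac{12345}{6241} = - \frac{1096928674893}{554544298399}$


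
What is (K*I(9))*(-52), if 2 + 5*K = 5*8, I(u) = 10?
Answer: -3952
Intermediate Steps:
K = 38/5 (K = -⅖ + (5*8)/5 = -⅖ + (⅕)*40 = -⅖ + 8 = 38/5 ≈ 7.6000)
(K*I(9))*(-52) = ((38/5)*10)*(-52) = 76*(-52) = -3952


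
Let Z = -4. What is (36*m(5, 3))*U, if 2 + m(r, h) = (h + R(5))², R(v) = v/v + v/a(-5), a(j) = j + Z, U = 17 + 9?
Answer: 83096/9 ≈ 9232.9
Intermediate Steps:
U = 26
a(j) = -4 + j (a(j) = j - 4 = -4 + j)
R(v) = 1 - v/9 (R(v) = v/v + v/(-4 - 5) = 1 + v/(-9) = 1 + v*(-⅑) = 1 - v/9)
m(r, h) = -2 + (4/9 + h)² (m(r, h) = -2 + (h + (1 - ⅑*5))² = -2 + (h + (1 - 5/9))² = -2 + (h + 4/9)² = -2 + (4/9 + h)²)
(36*m(5, 3))*U = (36*(-2 + (4 + 9*3)²/81))*26 = (36*(-2 + (4 + 27)²/81))*26 = (36*(-2 + (1/81)*31²))*26 = (36*(-2 + (1/81)*961))*26 = (36*(-2 + 961/81))*26 = (36*(799/81))*26 = (3196/9)*26 = 83096/9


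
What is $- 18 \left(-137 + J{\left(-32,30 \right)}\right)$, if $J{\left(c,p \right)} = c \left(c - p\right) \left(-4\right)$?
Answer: $145314$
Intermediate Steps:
$J{\left(c,p \right)} = - 4 c \left(c - p\right)$
$- 18 \left(-137 + J{\left(-32,30 \right)}\right) = - 18 \left(-137 + 4 \left(-32\right) \left(30 - -32\right)\right) = - 18 \left(-137 + 4 \left(-32\right) \left(30 + 32\right)\right) = - 18 \left(-137 + 4 \left(-32\right) 62\right) = - 18 \left(-137 - 7936\right) = \left(-18\right) \left(-8073\right) = 145314$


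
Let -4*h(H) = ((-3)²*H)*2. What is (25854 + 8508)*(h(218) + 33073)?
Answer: 1102745304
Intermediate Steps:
h(H) = -9*H/2 (h(H) = -(-3)²*H*2/4 = -9*H*2/4 = -9*H/2)
(25854 + 8508)*(h(218) + 33073) = (25854 + 8508)*(-9/2*218 + 33073) = 34362*(-981 + 33073) = 34362*32092 = 1102745304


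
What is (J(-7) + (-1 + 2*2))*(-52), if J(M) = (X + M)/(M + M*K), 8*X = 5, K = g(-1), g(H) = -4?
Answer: -1963/14 ≈ -140.21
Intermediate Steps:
K = -4
X = 5/8 (X = (⅛)*5 = 5/8 ≈ 0.62500)
J(M) = -(5/8 + M)/(3*M) (J(M) = (5/8 + M)/(M + M*(-4)) = (5/8 + M)/(M - 4*M) = (5/8 + M)/((-3*M)) = (5/8 + M)*(-1/(3*M)) = -(5/8 + M)/(3*M))
(J(-7) + (-1 + 2*2))*(-52) = ((1/24)*(-5 - 8*(-7))/(-7) + (-1 + 2*2))*(-52) = ((1/24)*(-⅐)*(-5 + 56) + (-1 + 4))*(-52) = ((1/24)*(-⅐)*51 + 3)*(-52) = (-17/56 + 3)*(-52) = (151/56)*(-52) = -1963/14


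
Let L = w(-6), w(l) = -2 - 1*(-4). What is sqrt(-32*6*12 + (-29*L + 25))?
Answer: I*sqrt(2337) ≈ 48.343*I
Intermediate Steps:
w(l) = 2 (w(l) = -2 + 4 = 2)
L = 2
sqrt(-32*6*12 + (-29*L + 25)) = sqrt(-32*6*12 + (-29*2 + 25)) = sqrt(-192*12 + (-58 + 25)) = sqrt(-2304 - 33) = sqrt(-2337) = I*sqrt(2337)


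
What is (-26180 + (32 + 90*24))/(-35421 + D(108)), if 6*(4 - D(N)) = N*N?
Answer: 23988/37361 ≈ 0.64206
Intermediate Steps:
D(N) = 4 - N**2/6 (D(N) = 4 - N*N/6 = 4 - N**2/6)
(-26180 + (32 + 90*24))/(-35421 + D(108)) = (-26180 + (32 + 90*24))/(-35421 + (4 - 1/6*108**2)) = (-26180 + (32 + 2160))/(-35421 + (4 - 1/6*11664)) = (-26180 + 2192)/(-35421 + (4 - 1944)) = -23988/(-35421 - 1940) = -23988/(-37361) = -23988*(-1/37361) = 23988/37361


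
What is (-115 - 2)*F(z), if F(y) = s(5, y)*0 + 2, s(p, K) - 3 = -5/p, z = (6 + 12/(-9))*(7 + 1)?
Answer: -234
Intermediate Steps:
z = 112/3 (z = (6 + 12*(-⅑))*8 = (6 - 4/3)*8 = (14/3)*8 = 112/3 ≈ 37.333)
s(p, K) = 3 - 5/p
F(y) = 2 (F(y) = (3 - 5/5)*0 + 2 = (3 - 5*⅕)*0 + 2 = (3 - 1)*0 + 2 = 2*0 + 2 = 0 + 2 = 2)
(-115 - 2)*F(z) = (-115 - 2)*2 = -117*2 = -234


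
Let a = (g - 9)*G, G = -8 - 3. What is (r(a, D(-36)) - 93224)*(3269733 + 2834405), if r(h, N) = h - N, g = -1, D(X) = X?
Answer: -568160956764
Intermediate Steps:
G = -11
a = 110 (a = (-1 - 9)*(-11) = -10*(-11) = 110)
(r(a, D(-36)) - 93224)*(3269733 + 2834405) = ((110 - 1*(-36)) - 93224)*(3269733 + 2834405) = ((110 + 36) - 93224)*6104138 = (146 - 93224)*6104138 = -93078*6104138 = -568160956764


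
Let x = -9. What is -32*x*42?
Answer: 12096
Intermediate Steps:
-32*x*42 = -32*(-9)*42 = 288*42 = 12096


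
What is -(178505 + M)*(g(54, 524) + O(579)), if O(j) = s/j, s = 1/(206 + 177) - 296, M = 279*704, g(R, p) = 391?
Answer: -10821922201340/73919 ≈ -1.4640e+8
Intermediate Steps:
M = 196416
s = -113367/383 (s = 1/383 - 296 = -113367/383 ≈ -296.00)
O(j) = -113367/(383*j)
-(178505 + M)*(g(54, 524) + O(579)) = -(178505 + 196416)*(391 - 113367/383/579) = -374921*(391 - 113367/383*1/579) = -374921*(391 - 37789/73919) = -374921*28864540/73919 = -1*10821922201340/73919 = -10821922201340/73919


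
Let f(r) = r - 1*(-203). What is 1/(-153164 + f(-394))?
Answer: -1/153355 ≈ -6.5208e-6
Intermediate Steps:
f(r) = 203 + r (f(r) = r + 203 = 203 + r)
1/(-153164 + f(-394)) = 1/(-153164 + (203 - 394)) = 1/(-153164 - 191) = 1/(-153355) = -1/153355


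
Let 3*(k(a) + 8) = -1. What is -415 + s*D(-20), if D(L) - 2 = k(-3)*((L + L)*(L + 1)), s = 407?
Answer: -7731803/3 ≈ -2.5773e+6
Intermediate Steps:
k(a) = -25/3 (k(a) = -8 + (⅓)*(-1) = -8 - ⅓ = -25/3)
D(L) = 2 - 50*L*(1 + L)/3 (D(L) = 2 - 25*(L + L)*(L + 1)/3 = 2 - 25*2*L*(1 + L)/3 = 2 - 50*L*(1 + L)/3)
-415 + s*D(-20) = -415 + 407*(2 - 50/3*(-20) - 50/3*(-20)²) = -415 + 407*(2 + 1000/3 - 50/3*400) = -415 + 407*(2 + 1000/3 - 20000/3) = -415 + 407*(-18994/3) = -415 - 7730558/3 = -7731803/3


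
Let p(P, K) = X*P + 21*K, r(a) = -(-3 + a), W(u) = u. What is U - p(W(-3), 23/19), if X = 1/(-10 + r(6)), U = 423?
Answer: 98145/247 ≈ 397.35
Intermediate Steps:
r(a) = 3 - a
X = -1/13 (X = 1/(-10 + (3 - 1*6)) = 1/(-10 + (3 - 6)) = 1/(-10 - 3) = 1/(-13) = -1/13 ≈ -0.076923)
p(P, K) = 21*K - P/13 (p(P, K) = -P/13 + 21*K = 21*K - P/13)
U - p(W(-3), 23/19) = 423 - (21*(23/19) - 1/13*(-3)) = 423 - (21*(23*(1/19)) + 3/13) = 423 - (21*(23/19) + 3/13) = 423 - (483/19 + 3/13) = 423 - 1*6336/247 = 423 - 6336/247 = 98145/247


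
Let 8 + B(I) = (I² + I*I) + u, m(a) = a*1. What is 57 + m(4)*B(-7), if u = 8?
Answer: 449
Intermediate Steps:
m(a) = a
B(I) = 2*I² (B(I) = -8 + ((I² + I*I) + 8) = -8 + ((I² + I²) + 8) = -8 + (2*I² + 8) = -8 + (8 + 2*I²) = 2*I²)
57 + m(4)*B(-7) = 57 + 4*(2*(-7)²) = 57 + 4*(2*49) = 57 + 4*98 = 57 + 392 = 449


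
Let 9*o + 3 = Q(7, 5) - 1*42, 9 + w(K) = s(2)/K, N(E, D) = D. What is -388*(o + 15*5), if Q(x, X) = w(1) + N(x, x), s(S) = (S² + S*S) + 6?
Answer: -83032/3 ≈ -27677.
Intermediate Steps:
s(S) = 6 + 2*S² (s(S) = (S² + S²) + 6 = 2*S² + 6 = 6 + 2*S²)
w(K) = -9 + 14/K (w(K) = -9 + (6 + 2*2²)/K = -9 + (6 + 2*4)/K = -9 + (6 + 8)/K = -9 + 14/K)
Q(x, X) = 5 + x (Q(x, X) = (-9 + 14/1) + x = (-9 + 14*1) + x = (-9 + 14) + x = 5 + x)
o = -11/3 (o = -⅓ + ((5 + 7) - 1*42)/9 = -⅓ + (12 - 42)/9 = -⅓ + (⅑)*(-30) = -⅓ - 10/3 = -11/3 ≈ -3.6667)
-388*(o + 15*5) = -388*(-11/3 + 15*5) = -388*(-11/3 + 75) = -388*214/3 = -83032/3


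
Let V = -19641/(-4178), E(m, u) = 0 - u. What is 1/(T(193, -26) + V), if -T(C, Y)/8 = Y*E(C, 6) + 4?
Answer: -4178/5328199 ≈ -0.00078413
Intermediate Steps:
E(m, u) = -u
T(C, Y) = -32 + 48*Y (T(C, Y) = -8*(Y*(-1*6) + 4) = -8*(Y*(-6) + 4) = -8*(-6*Y + 4) = -8*(4 - 6*Y) = -32 + 48*Y)
V = 19641/4178 (V = -19641*(-1/4178) = 19641/4178 ≈ 4.7010)
1/(T(193, -26) + V) = 1/((-32 + 48*(-26)) + 19641/4178) = 1/((-32 - 1248) + 19641/4178) = 1/(-1280 + 19641/4178) = 1/(-5328199/4178) = -4178/5328199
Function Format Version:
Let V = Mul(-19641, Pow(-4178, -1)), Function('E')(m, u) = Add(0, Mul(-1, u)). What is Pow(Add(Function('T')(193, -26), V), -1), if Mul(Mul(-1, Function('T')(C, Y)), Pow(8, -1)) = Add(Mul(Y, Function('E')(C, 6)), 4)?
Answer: Rational(-4178, 5328199) ≈ -0.00078413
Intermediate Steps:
Function('E')(m, u) = Mul(-1, u)
Function('T')(C, Y) = Add(-32, Mul(48, Y)) (Function('T')(C, Y) = Mul(-8, Add(Mul(Y, Mul(-1, 6)), 4)) = Mul(-8, Add(Mul(Y, -6), 4)) = Mul(-8, Add(Mul(-6, Y), 4)) = Mul(-8, Add(4, Mul(-6, Y))) = Add(-32, Mul(48, Y)))
V = Rational(19641, 4178) (V = Mul(-19641, Rational(-1, 4178)) = Rational(19641, 4178) ≈ 4.7010)
Pow(Add(Function('T')(193, -26), V), -1) = Pow(Add(Add(-32, Mul(48, -26)), Rational(19641, 4178)), -1) = Pow(Add(Add(-32, -1248), Rational(19641, 4178)), -1) = Pow(Add(-1280, Rational(19641, 4178)), -1) = Pow(Rational(-5328199, 4178), -1) = Rational(-4178, 5328199)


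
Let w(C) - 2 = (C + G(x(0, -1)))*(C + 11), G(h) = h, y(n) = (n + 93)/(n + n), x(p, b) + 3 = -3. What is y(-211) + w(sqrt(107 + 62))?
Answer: 35929/211 ≈ 170.28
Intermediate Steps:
x(p, b) = -6 (x(p, b) = -3 - 3 = -6)
y(n) = (93 + n)/(2*n) (y(n) = (93 + n)/((2*n)) = (93 + n)*(1/(2*n)) = (93 + n)/(2*n))
w(C) = 2 + (-6 + C)*(11 + C) (w(C) = 2 + (C - 6)*(C + 11) = 2 + (-6 + C)*(11 + C))
y(-211) + w(sqrt(107 + 62)) = (1/2)*(93 - 211)/(-211) + (-64 + (sqrt(107 + 62))**2 + 5*sqrt(107 + 62)) = (1/2)*(-1/211)*(-118) + (-64 + (sqrt(169))**2 + 5*sqrt(169)) = 59/211 + (-64 + 13**2 + 5*13) = 59/211 + (-64 + 169 + 65) = 59/211 + 170 = 35929/211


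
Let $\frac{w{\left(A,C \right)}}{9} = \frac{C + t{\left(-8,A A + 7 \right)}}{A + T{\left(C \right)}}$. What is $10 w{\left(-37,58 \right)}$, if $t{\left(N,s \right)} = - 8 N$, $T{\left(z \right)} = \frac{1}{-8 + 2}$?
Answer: $- \frac{65880}{223} \approx -295.43$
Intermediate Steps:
$T{\left(z \right)} = - \frac{1}{6}$ ($T{\left(z \right)} = \frac{1}{-6} = - \frac{1}{6}$)
$w{\left(A,C \right)} = \frac{9 \left(64 + C\right)}{- \frac{1}{6} + A}$ ($w{\left(A,C \right)} = 9 \frac{C - -64}{A - \frac{1}{6}} = 9 \frac{C + 64}{- \frac{1}{6} + A} = 9 \frac{64 + C}{- \frac{1}{6} + A} = \frac{9 \left(64 + C\right)}{- \frac{1}{6} + A}$)
$10 w{\left(-37,58 \right)} = 10 \frac{54 \left(64 + 58\right)}{-1 + 6 \left(-37\right)} = 10 \cdot 54 \frac{1}{-1 - 222} \cdot 122 = 10 \cdot 54 \frac{1}{-223} \cdot 122 = 10 \cdot 54 \left(- \frac{1}{223}\right) 122 = 10 \left(- \frac{6588}{223}\right) = - \frac{65880}{223}$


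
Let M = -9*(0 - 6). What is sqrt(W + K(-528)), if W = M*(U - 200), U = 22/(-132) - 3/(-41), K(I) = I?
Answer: I*sqrt(19050855)/41 ≈ 106.46*I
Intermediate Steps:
M = 54 (M = -9*(-6) = 54)
U = -23/246 (U = 22*(-1/132) - 3*(-1/41) = -1/6 + 3/41 = -23/246 ≈ -0.093496)
W = -443007/41 (W = 54*(-23/246 - 200) = 54*(-49223/246) = -443007/41 ≈ -10805.)
sqrt(W + K(-528)) = sqrt(-443007/41 - 528) = sqrt(-464655/41) = I*sqrt(19050855)/41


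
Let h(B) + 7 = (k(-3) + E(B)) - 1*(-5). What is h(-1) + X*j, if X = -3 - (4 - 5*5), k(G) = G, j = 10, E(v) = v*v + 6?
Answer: 182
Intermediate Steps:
E(v) = 6 + v² (E(v) = v² + 6 = 6 + v²)
X = 18 (X = -3 - (4 - 25) = -3 - 1*(-21) = -3 + 21 = 18)
h(B) = 1 + B² (h(B) = -7 + ((-3 + (6 + B²)) - 1*(-5)) = -7 + ((3 + B²) + 5) = -7 + (8 + B²) = 1 + B²)
h(-1) + X*j = (1 + (-1)²) + 18*10 = (1 + 1) + 180 = 2 + 180 = 182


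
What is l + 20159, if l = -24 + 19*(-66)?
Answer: 18881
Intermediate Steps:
l = -1278 (l = -24 - 1254 = -1278)
l + 20159 = -1278 + 20159 = 18881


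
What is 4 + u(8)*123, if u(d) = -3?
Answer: -365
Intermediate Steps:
4 + u(8)*123 = 4 - 3*123 = 4 - 369 = -365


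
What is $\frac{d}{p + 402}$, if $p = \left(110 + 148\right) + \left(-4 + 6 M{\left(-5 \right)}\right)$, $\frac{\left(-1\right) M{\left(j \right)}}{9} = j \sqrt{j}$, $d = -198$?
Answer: $- \frac{32472}{198709} + \frac{13365 i \sqrt{5}}{198709} \approx -0.16341 + 0.1504 i$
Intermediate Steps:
$M{\left(j \right)} = - 9 j^{\frac{3}{2}}$ ($M{\left(j \right)} = - 9 j \sqrt{j} = - 9 j^{\frac{3}{2}}$)
$p = 254 + 270 i \sqrt{5}$ ($p = \left(110 + 148\right) - \left(4 - 6 \left(- 9 \left(-5\right)^{\frac{3}{2}}\right)\right) = 258 - \left(4 - 6 \left(- 9 \left(- 5 i \sqrt{5}\right)\right)\right) = 258 - \left(4 - 6 \cdot 45 i \sqrt{5}\right) = 258 - \left(4 - 270 i \sqrt{5}\right) = 254 + 270 i \sqrt{5} \approx 254.0 + 603.74 i$)
$\frac{d}{p + 402} = - \frac{198}{\left(254 + 270 i \sqrt{5}\right) + 402} = - \frac{198}{656 + 270 i \sqrt{5}}$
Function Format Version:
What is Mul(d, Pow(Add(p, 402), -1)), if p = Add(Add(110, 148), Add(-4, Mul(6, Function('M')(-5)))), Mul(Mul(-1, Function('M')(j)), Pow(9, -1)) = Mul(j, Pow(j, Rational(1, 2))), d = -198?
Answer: Add(Rational(-32472, 198709), Mul(Rational(13365, 198709), I, Pow(5, Rational(1, 2)))) ≈ Add(-0.16341, Mul(0.15040, I))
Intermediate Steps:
Function('M')(j) = Mul(-9, Pow(j, Rational(3, 2))) (Function('M')(j) = Mul(-9, Mul(j, Pow(j, Rational(1, 2)))) = Mul(-9, Pow(j, Rational(3, 2))))
p = Add(254, Mul(270, I, Pow(5, Rational(1, 2)))) (p = Add(Add(110, 148), Add(-4, Mul(6, Mul(-9, Pow(-5, Rational(3, 2)))))) = Add(258, Add(-4, Mul(6, Mul(-9, Mul(-5, I, Pow(5, Rational(1, 2))))))) = Add(258, Add(-4, Mul(6, Mul(45, I, Pow(5, Rational(1, 2)))))) = Add(258, Add(-4, Mul(270, I, Pow(5, Rational(1, 2))))) = Add(254, Mul(270, I, Pow(5, Rational(1, 2)))) ≈ Add(254.00, Mul(603.74, I)))
Mul(d, Pow(Add(p, 402), -1)) = Mul(-198, Pow(Add(Add(254, Mul(270, I, Pow(5, Rational(1, 2)))), 402), -1)) = Mul(-198, Pow(Add(656, Mul(270, I, Pow(5, Rational(1, 2)))), -1))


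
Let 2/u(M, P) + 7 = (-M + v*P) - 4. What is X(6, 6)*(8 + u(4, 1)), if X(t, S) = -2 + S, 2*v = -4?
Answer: 536/17 ≈ 31.529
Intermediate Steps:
v = -2 (v = (½)*(-4) = -2)
u(M, P) = 2/(-11 - M - 2*P) (u(M, P) = 2/(-7 + ((-M - 2*P) - 4)) = 2/(-7 + (-4 - M - 2*P)) = 2/(-11 - M - 2*P))
X(6, 6)*(8 + u(4, 1)) = (-2 + 6)*(8 - 2/(11 + 4 + 2*1)) = 4*(8 - 2/(11 + 4 + 2)) = 4*(8 - 2/17) = 4*(134/17) = 536/17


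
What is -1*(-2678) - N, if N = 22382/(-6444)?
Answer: 8639707/3222 ≈ 2681.5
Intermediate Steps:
N = -11191/3222 (N = 22382*(-1/6444) = -11191/3222 ≈ -3.4733)
-1*(-2678) - N = -1*(-2678) - 1*(-11191/3222) = 2678 + 11191/3222 = 8639707/3222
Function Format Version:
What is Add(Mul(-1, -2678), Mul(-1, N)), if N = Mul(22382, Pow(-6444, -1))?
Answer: Rational(8639707, 3222) ≈ 2681.5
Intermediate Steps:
N = Rational(-11191, 3222) (N = Mul(22382, Rational(-1, 6444)) = Rational(-11191, 3222) ≈ -3.4733)
Add(Mul(-1, -2678), Mul(-1, N)) = Add(Mul(-1, -2678), Mul(-1, Rational(-11191, 3222))) = Add(2678, Rational(11191, 3222)) = Rational(8639707, 3222)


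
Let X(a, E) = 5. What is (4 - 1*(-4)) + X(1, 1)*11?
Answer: 63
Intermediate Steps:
(4 - 1*(-4)) + X(1, 1)*11 = (4 - 1*(-4)) + 5*11 = (4 + 4) + 55 = 8 + 55 = 63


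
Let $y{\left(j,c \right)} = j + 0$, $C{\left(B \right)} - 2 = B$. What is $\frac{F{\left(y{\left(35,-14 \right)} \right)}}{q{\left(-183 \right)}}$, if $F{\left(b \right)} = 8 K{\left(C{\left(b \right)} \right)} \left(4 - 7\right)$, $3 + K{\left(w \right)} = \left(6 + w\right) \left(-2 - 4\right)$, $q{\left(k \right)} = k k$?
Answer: $\frac{696}{3721} \approx 0.18705$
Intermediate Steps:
$C{\left(B \right)} = 2 + B$
$q{\left(k \right)} = k^{2}$
$y{\left(j,c \right)} = j$
$K{\left(w \right)} = -39 - 6 w$ ($K{\left(w \right)} = -3 + \left(6 + w\right) \left(-2 - 4\right) = -3 + \left(6 + w\right) \left(-6\right) = -3 - \left(36 + 6 w\right) = -39 - 6 w$)
$F{\left(b \right)} = 1224 + 144 b$ ($F{\left(b \right)} = 8 \left(-39 - 6 \left(2 + b\right)\right) \left(4 - 7\right) = 8 \left(-39 - \left(12 + 6 b\right)\right) \left(4 - 7\right) = 8 \left(-51 - 6 b\right) \left(-3\right) = \left(-408 - 48 b\right) \left(-3\right) = 1224 + 144 b$)
$\frac{F{\left(y{\left(35,-14 \right)} \right)}}{q{\left(-183 \right)}} = \frac{1224 + 144 \cdot 35}{\left(-183\right)^{2}} = \frac{1224 + 5040}{33489} = 6264 \cdot \frac{1}{33489} = \frac{696}{3721}$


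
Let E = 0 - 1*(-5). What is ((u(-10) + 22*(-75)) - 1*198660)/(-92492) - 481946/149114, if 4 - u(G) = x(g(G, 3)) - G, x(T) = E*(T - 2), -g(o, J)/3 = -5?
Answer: -7348268499/6895926044 ≈ -1.0656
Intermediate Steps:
E = 5 (E = 0 + 5 = 5)
g(o, J) = 15 (g(o, J) = -3*(-5) = 15)
x(T) = -10 + 5*T (x(T) = 5*(T - 2) = 5*(-2 + T) = -10 + 5*T)
u(G) = -61 + G (u(G) = 4 - ((-10 + 5*15) - G) = 4 - ((-10 + 75) - G) = 4 - (65 - G) = 4 + (-65 + G) = -61 + G)
((u(-10) + 22*(-75)) - 1*198660)/(-92492) - 481946/149114 = (((-61 - 10) + 22*(-75)) - 1*198660)/(-92492) - 481946/149114 = ((-71 - 1650) - 198660)*(-1/92492) - 481946*1/149114 = (-1721 - 198660)*(-1/92492) - 240973/74557 = -200381*(-1/92492) - 240973/74557 = 200381/92492 - 240973/74557 = -7348268499/6895926044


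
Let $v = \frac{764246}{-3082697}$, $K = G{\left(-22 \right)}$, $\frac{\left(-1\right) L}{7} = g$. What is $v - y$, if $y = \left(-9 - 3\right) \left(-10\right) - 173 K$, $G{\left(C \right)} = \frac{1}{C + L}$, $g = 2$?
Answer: $- \frac{13878070477}{110977092} \approx -125.05$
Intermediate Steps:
$L = -14$ ($L = \left(-7\right) 2 = -14$)
$G{\left(C \right)} = \frac{1}{-14 + C}$ ($G{\left(C \right)} = \frac{1}{C - 14} = \frac{1}{-14 + C}$)
$K = - \frac{1}{36}$ ($K = \frac{1}{-14 - 22} = \frac{1}{-36} = - \frac{1}{36} \approx -0.027778$)
$v = - \frac{764246}{3082697}$ ($v = 764246 \left(- \frac{1}{3082697}\right) = - \frac{764246}{3082697} \approx -0.24791$)
$y = \frac{4493}{36}$ ($y = \left(-9 - 3\right) \left(-10\right) - - \frac{173}{36} = \left(-12\right) \left(-10\right) + \frac{173}{36} = 120 + \frac{173}{36} = \frac{4493}{36} \approx 124.81$)
$v - y = - \frac{764246}{3082697} - \frac{4493}{36} = - \frac{13878070477}{110977092}$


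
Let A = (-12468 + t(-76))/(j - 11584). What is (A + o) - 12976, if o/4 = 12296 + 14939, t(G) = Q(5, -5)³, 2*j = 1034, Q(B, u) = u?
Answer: 151720883/1581 ≈ 95965.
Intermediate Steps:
j = 517 (j = (½)*1034 = 517)
t(G) = -125 (t(G) = (-5)³ = -125)
o = 108940 (o = 4*(12296 + 14939) = 4*27235 = 108940)
A = 1799/1581 (A = (-12468 - 125)/(517 - 11584) = -12593/(-11067) = -12593*(-1/11067) = 1799/1581 ≈ 1.1379)
(A + o) - 12976 = (1799/1581 + 108940) - 12976 = 172235939/1581 - 12976 = 151720883/1581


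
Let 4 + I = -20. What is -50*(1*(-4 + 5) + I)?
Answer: 1150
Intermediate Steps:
I = -24 (I = -4 - 20 = -24)
-50*(1*(-4 + 5) + I) = -50*(1*(-4 + 5) - 24) = -50*(1*1 - 24) = -50*(1 - 24) = -50*(-23) = 1150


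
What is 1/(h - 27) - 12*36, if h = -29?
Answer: -24193/56 ≈ -432.02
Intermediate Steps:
1/(h - 27) - 12*36 = 1/(-29 - 27) - 12*36 = 1/(-56) - 432 = -1/56 - 432 = -24193/56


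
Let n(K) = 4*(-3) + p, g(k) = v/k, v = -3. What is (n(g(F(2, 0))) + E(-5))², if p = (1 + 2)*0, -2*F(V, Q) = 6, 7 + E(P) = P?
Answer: 576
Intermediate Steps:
E(P) = -7 + P
F(V, Q) = -3 (F(V, Q) = -½*6 = -3)
p = 0 (p = 3*0 = 0)
g(k) = -3/k
n(K) = -12 (n(K) = 4*(-3) + 0 = -12 + 0 = -12)
(n(g(F(2, 0))) + E(-5))² = (-12 + (-7 - 5))² = (-12 - 12)² = (-24)² = 576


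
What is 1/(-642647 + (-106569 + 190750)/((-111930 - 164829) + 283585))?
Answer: -6826/4386624241 ≈ -1.5561e-6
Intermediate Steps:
1/(-642647 + (-106569 + 190750)/((-111930 - 164829) + 283585)) = 1/(-642647 + 84181/(-276759 + 283585)) = 1/(-642647 + 84181/6826) = 1/(-4386624241/6826) = -6826/4386624241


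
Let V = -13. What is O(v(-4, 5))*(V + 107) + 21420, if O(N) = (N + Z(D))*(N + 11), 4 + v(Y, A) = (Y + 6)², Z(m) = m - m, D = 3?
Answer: 21420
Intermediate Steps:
Z(m) = 0
v(Y, A) = -4 + (6 + Y)² (v(Y, A) = -4 + (Y + 6)² = -4 + (6 + Y)²)
O(N) = N*(11 + N) (O(N) = (N + 0)*(N + 11) = N*(11 + N))
O(v(-4, 5))*(V + 107) + 21420 = ((-4 + (6 - 4)²)*(11 + (-4 + (6 - 4)²)))*(-13 + 107) + 21420 = ((-4 + 2²)*(11 + (-4 + 2²)))*94 + 21420 = ((-4 + 4)*(11 + (-4 + 4)))*94 + 21420 = (0*(11 + 0))*94 + 21420 = (0*11)*94 + 21420 = 0*94 + 21420 = 0 + 21420 = 21420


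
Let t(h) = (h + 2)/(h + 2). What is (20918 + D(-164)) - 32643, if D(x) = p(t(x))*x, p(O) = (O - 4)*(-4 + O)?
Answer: -13201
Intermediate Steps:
t(h) = 1 (t(h) = (2 + h)/(2 + h) = 1)
p(O) = (-4 + O)² (p(O) = (-4 + O)*(-4 + O) = (-4 + O)²)
D(x) = 9*x (D(x) = (-4 + 1)²*x = (-3)²*x = 9*x)
(20918 + D(-164)) - 32643 = (20918 + 9*(-164)) - 32643 = (20918 - 1476) - 32643 = 19442 - 32643 = -13201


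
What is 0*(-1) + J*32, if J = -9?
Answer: -288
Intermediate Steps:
0*(-1) + J*32 = 0*(-1) - 9*32 = 0 - 288 = -288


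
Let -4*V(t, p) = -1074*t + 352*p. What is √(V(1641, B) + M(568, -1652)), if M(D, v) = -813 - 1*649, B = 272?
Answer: 3*√184538/2 ≈ 644.37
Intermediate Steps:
V(t, p) = -88*p + 537*t/2 (V(t, p) = -(-1074*t + 352*p)/4 = -88*p + 537*t/2)
M(D, v) = -1462 (M(D, v) = -813 - 649 = -1462)
√(V(1641, B) + M(568, -1652)) = √((-88*272 + (537/2)*1641) - 1462) = √((-23936 + 881217/2) - 1462) = √(833345/2 - 1462) = √(830421/2) = 3*√184538/2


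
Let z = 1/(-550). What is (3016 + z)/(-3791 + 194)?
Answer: -552933/659450 ≈ -0.83848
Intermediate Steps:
z = -1/550 ≈ -0.0018182
(3016 + z)/(-3791 + 194) = (3016 - 1/550)/(-3791 + 194) = (1658799/550)/(-3597) = (1658799/550)*(-1/3597) = -552933/659450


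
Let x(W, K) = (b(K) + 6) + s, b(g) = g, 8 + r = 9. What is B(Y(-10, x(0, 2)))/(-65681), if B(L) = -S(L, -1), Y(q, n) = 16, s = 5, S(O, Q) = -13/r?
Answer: -13/65681 ≈ -0.00019793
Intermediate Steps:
r = 1 (r = -8 + 9 = 1)
S(O, Q) = -13 (S(O, Q) = -13/1 = -13*1 = -13)
x(W, K) = 11 + K (x(W, K) = (K + 6) + 5 = (6 + K) + 5 = 11 + K)
B(L) = 13 (B(L) = -1*(-13) = 13)
B(Y(-10, x(0, 2)))/(-65681) = 13/(-65681) = 13*(-1/65681) = -13/65681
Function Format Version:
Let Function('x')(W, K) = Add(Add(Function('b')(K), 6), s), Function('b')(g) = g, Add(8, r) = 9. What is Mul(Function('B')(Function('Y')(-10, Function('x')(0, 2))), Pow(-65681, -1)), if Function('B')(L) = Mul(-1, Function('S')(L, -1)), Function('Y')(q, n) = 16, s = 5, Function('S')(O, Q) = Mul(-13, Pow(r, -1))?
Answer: Rational(-13, 65681) ≈ -0.00019793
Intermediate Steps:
r = 1 (r = Add(-8, 9) = 1)
Function('S')(O, Q) = -13 (Function('S')(O, Q) = Mul(-13, Pow(1, -1)) = Mul(-13, 1) = -13)
Function('x')(W, K) = Add(11, K) (Function('x')(W, K) = Add(Add(K, 6), 5) = Add(Add(6, K), 5) = Add(11, K))
Function('B')(L) = 13 (Function('B')(L) = Mul(-1, -13) = 13)
Mul(Function('B')(Function('Y')(-10, Function('x')(0, 2))), Pow(-65681, -1)) = Mul(13, Pow(-65681, -1)) = Mul(13, Rational(-1, 65681)) = Rational(-13, 65681)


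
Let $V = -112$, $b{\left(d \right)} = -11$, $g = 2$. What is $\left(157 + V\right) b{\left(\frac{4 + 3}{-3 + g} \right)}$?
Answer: $-495$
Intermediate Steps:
$\left(157 + V\right) b{\left(\frac{4 + 3}{-3 + g} \right)} = \left(157 - 112\right) \left(-11\right) = 45 \left(-11\right) = -495$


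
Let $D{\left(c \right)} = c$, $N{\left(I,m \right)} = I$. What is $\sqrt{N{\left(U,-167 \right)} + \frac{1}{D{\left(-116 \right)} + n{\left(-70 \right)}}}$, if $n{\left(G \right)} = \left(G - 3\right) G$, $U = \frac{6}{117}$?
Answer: $\frac{\sqrt{1952918682}}{194766} \approx 0.2269$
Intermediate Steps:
$U = \frac{2}{39}$ ($U = 6 \cdot \frac{1}{117} = \frac{2}{39} \approx 0.051282$)
$n{\left(G \right)} = G \left(-3 + G\right)$ ($n{\left(G \right)} = \left(-3 + G\right) G = G \left(-3 + G\right)$)
$\sqrt{N{\left(U,-167 \right)} + \frac{1}{D{\left(-116 \right)} + n{\left(-70 \right)}}} = \sqrt{\frac{2}{39} + \frac{1}{-116 - 70 \left(-3 - 70\right)}} = \sqrt{\frac{2}{39} + \frac{1}{-116 - -5110}} = \sqrt{\frac{2}{39} + \frac{1}{-116 + 5110}} = \sqrt{\frac{2}{39} + \frac{1}{4994}} = \sqrt{\frac{10027}{194766}} = \frac{\sqrt{1952918682}}{194766}$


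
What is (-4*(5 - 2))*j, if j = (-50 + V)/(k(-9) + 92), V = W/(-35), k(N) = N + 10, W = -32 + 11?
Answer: 988/155 ≈ 6.3742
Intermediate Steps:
W = -21
k(N) = 10 + N
V = 3/5 (V = -21/(-35) = -21*(-1/35) = 3/5 ≈ 0.60000)
j = -247/465 (j = (-50 + 3/5)/((10 - 9) + 92) = -247/5/(1 + 92) = -247/5/93 = (1/93)*(-247/5) = -247/465 ≈ -0.53118)
(-4*(5 - 2))*j = -4*(5 - 2)*(-247/465) = -4*3*(-247/465) = -12*(-247/465) = 988/155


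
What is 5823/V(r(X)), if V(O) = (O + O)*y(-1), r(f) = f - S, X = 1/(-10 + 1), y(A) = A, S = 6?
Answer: 52407/110 ≈ 476.43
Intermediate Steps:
X = -1/9 (X = 1/(-9) = -1/9 ≈ -0.11111)
r(f) = -6 + f (r(f) = f - 1*6 = f - 6 = -6 + f)
V(O) = -2*O (V(O) = (O + O)*(-1) = (2*O)*(-1) = -2*O)
5823/V(r(X)) = 5823/((-2*(-6 - 1/9))) = 5823/((-2*(-55/9))) = 5823/(110/9) = 5823*(9/110) = 52407/110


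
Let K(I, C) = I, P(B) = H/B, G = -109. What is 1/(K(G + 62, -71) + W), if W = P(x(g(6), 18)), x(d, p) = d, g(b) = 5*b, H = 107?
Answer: -30/1303 ≈ -0.023024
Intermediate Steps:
P(B) = 107/B
W = 107/30 (W = 107/((5*6)) = 107/30 ≈ 3.5667)
1/(K(G + 62, -71) + W) = 1/((-109 + 62) + 107/30) = 1/(-47 + 107/30) = 1/(-1303/30) = -30/1303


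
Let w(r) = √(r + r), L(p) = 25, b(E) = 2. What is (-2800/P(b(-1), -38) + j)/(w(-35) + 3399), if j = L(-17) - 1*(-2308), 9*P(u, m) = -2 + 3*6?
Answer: 2576442/11553271 - 758*I*√70/11553271 ≈ 0.22301 - 0.00054893*I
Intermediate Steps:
P(u, m) = 16/9 (P(u, m) = (-2 + 3*6)/9 = (-2 + 18)/9 = (⅑)*16 = 16/9)
w(r) = √2*√r (w(r) = √(2*r) = √2*√r)
j = 2333 (j = 25 - 1*(-2308) = 25 + 2308 = 2333)
(-2800/P(b(-1), -38) + j)/(w(-35) + 3399) = (-2800/16/9 + 2333)/(√2*√(-35) + 3399) = (-2800*9/16 + 2333)/(√2*(I*√35) + 3399) = (-1575 + 2333)/(I*√70 + 3399) = 758/(3399 + I*√70)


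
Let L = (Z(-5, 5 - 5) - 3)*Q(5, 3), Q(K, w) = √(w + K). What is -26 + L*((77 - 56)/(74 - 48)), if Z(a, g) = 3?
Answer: -26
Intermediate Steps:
Q(K, w) = √(K + w)
L = 0 (L = (3 - 3)*√(5 + 3) = 0*√8 = 0*(2*√2) = 0)
-26 + L*((77 - 56)/(74 - 48)) = -26 + 0*((77 - 56)/(74 - 48)) = -26 + 0*(21/26) = -26 + 0 = -26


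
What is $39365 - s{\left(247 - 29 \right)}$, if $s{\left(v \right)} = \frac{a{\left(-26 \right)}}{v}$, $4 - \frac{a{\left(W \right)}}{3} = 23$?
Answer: $\frac{8581627}{218} \approx 39365.0$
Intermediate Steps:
$a{\left(W \right)} = -57$ ($a{\left(W \right)} = 12 - 69 = -57$)
$s{\left(v \right)} = - \frac{57}{v}$
$39365 - s{\left(247 - 29 \right)} = 39365 - - \frac{57}{247 - 29} = 39365 - - \frac{57}{218} = 39365 + \frac{57}{218} = \frac{8581627}{218}$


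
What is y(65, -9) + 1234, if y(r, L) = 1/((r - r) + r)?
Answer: 80211/65 ≈ 1234.0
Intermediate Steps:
y(r, L) = 1/r (y(r, L) = 1/(0 + r) = 1/r)
y(65, -9) + 1234 = 1/65 + 1234 = 80211/65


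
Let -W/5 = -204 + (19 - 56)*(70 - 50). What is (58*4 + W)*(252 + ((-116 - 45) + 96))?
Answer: 926024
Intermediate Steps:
W = 4720 (W = -5*(-204 + (19 - 56)*(70 - 50)) = -5*(-204 - 37*20) = -5*(-204 - 740) = -5*(-944) = 4720)
(58*4 + W)*(252 + ((-116 - 45) + 96)) = (58*4 + 4720)*(252 + ((-116 - 45) + 96)) = (232 + 4720)*(252 + (-161 + 96)) = 4952*(252 - 65) = 4952*187 = 926024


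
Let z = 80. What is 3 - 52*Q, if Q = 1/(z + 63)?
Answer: 29/11 ≈ 2.6364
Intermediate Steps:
Q = 1/143 (Q = 1/(80 + 63) = 1/143 ≈ 0.0069930)
3 - 52*Q = 3 - 52*1/143 = 3 - 4/11 = 29/11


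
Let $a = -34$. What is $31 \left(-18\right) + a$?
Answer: $-592$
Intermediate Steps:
$31 \left(-18\right) + a = 31 \left(-18\right) - 34 = -558 - 34 = -592$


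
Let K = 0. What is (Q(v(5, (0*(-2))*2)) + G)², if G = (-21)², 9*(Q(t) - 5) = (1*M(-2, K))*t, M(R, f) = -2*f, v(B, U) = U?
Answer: 198916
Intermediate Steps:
Q(t) = 5 (Q(t) = 5 + ((1*(-2*0))*t)/9 = 5 + ((1*0)*t)/9 = 5 + (0*t)/9 = 5 + (⅑)*0 = 5 + 0 = 5)
G = 441
(Q(v(5, (0*(-2))*2)) + G)² = (5 + 441)² = 446² = 198916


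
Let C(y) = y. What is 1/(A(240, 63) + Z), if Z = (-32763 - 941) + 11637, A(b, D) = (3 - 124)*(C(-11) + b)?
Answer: -1/49776 ≈ -2.0090e-5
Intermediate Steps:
A(b, D) = 1331 - 121*b (A(b, D) = (3 - 124)*(-11 + b) = -121*(-11 + b) = 1331 - 121*b)
Z = -22067 (Z = -33704 + 11637 = -22067)
1/(A(240, 63) + Z) = 1/((1331 - 121*240) - 22067) = 1/((1331 - 29040) - 22067) = 1/(-27709 - 22067) = 1/(-49776) = -1/49776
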